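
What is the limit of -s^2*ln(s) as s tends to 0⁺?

This is a 0·(−∞) form. Rewrite as -1·ln(s) / s^(−2) and apply L'Hôpital:
the derivative quotient is -1·(1/s) / (−2·s^(−3)) = (1/2)·s^2 → 0.

0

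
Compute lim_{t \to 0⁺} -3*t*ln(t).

0

This is a 0·(−∞) form. Rewrite as -3·ln(t) / t^(−1) and apply L'Hôpital:
the derivative quotient is -3·(1/t) / (−1·t^(−2)) = (3/1)·t^1 → 0.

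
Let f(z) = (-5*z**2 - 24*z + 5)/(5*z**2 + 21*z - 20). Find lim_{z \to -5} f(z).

-26/29

Since z = -5 makes numerator and denominator zero, (z + 5) divides both.
Cancelling it gives (1 - 5*z)/(5*z - 4); now plug in z = -5 to get -26/29.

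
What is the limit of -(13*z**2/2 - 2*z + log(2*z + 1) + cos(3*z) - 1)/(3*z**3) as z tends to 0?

-8/9

Substitution gives 0/0; apply L'Hôpital's rule 3 times.
After differentiating numerator and denominator 3 times the quotient is (27*sin(3*z) + 16/(2*z + 1)^3)/(-18); at z = 0 this is -8/9.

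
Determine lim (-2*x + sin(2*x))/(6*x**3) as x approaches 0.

Direct substitution gives 0/0.
Apply L'Hôpital: lim (2*cos(2*x) - 2)/(18*x^2), still 0/0.
Apply L'Hôpital: lim (-4*sin(2*x))/(36*x), still 0/0.
After 3 applications of L'Hôpital's rule the quotient is (-8*cos(2*x))/(36); substituting x = 0 gives -2/9.

-2/9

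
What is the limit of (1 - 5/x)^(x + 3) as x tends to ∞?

Write it as [(1 - 5/x)^x]^(1) · (1 - 5/x)^(3). The bracketed term tends to e^(-5) and the second factor to 1, so the limit is e^(-5).

e^(-5)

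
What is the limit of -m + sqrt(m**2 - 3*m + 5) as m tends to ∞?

An ∞ − ∞ form. Rationalising with the conjugate, the difference becomes (-3m + 5) / (√(m^2 - 3*m + 5) + m).
For large m the denominator behaves like 2·m, so the quotient tends to -3/2 = -3/2.

-3/2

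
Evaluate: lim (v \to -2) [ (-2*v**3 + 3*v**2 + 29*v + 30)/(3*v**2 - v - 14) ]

At v = -2 both the top and bottom vanish — a removable singularity. Factoring out (v + 2) from each leaves (-2*v^2 + 7*v + 15)/(3*v - 7), which at v = -2 equals 7/13.

7/13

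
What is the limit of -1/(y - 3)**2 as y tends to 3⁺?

As y → 3⁺, (y - 3) → 0⁺, so (y - 3)^2 → 0⁺ and -1/(y - 3)^2 → -∞.

-∞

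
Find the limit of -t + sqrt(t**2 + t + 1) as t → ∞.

An ∞ − ∞ form. Rationalising with the conjugate, the difference becomes (t + 1) / (√(t^2 + t + 1) + t).
For large t the denominator behaves like 2·t, so the quotient tends to 1/2 = 1/2.

1/2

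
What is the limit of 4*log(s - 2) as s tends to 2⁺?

As s → 2⁺, s - 2 → 0⁺ and ln(s - 2) → −∞.
Multiplying by 4 gives -∞.

-∞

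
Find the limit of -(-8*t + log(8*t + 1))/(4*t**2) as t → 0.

Direct substitution gives 0/0.
Apply L'Hôpital: lim (-8 + 8/(8*t + 1))/(-8*t), still 0/0.
After 2 applications of L'Hôpital's rule the quotient is (-64/(8*t + 1)^2)/(-8); substituting t = 0 gives 8.

8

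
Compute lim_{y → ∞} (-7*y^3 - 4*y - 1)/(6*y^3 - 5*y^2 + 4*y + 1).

-7/6

Numerator and denominator both have degree 3.
Dividing every term by y^3, all lower-order terms vanish and the limit is the ratio of leading coefficients, -7/(6) = -7/6.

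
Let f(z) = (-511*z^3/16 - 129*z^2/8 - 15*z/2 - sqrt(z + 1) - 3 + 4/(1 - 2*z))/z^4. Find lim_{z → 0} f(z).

8197/128

Substitution gives 0/0; apply L'Hôpital's rule 4 times.
After differentiating numerator and denominator 4 times the quotient is (-1536/(2*z - 1)^5 + 15/(16*(z + 1)^(7/2)))/(24); at z = 0 this is 8197/128.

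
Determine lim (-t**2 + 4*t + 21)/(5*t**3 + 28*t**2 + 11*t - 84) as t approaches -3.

-5/11

At t = -3 both the top and bottom vanish — a removable singularity. Factoring out (t + 3) from each leaves (7 - t)/(5*t^2 + 13*t - 28), which at t = -3 equals -5/11.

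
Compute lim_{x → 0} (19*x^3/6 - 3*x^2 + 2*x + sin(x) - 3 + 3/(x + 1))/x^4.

Substitution gives 0/0 (the numerator vanishes to order 4).
Expand each term to order x^4: the coefficient of x^4 in 3·1/(1 + x) is 3 and in sin(x) is 0.
Lower-order terms cancel with the polynomial part, so the numerator is (3)·x^4 + o(x^4), and the limit is (3)/(1) = 3.

3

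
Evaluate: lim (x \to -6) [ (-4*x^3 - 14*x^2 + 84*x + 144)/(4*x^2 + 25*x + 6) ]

180/23

At x = -6 both the top and bottom vanish — a removable singularity. Factoring out (x + 6) from each leaves (-4*x^2 + 10*x + 24)/(4*x + 1), which at x = -6 equals 180/23.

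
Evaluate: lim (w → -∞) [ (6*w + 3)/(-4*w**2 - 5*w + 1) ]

The denominator has degree 2 and the numerator degree 1. Dividing numerator and denominator by w^2 sends every term to 0 except the leading denominator term, so the limit is 0.

0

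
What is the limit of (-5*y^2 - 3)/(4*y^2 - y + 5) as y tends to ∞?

-5/4

Numerator and denominator both have degree 2.
Dividing every term by y^2, all lower-order terms vanish and the limit is the ratio of leading coefficients, -5/(4) = -5/4.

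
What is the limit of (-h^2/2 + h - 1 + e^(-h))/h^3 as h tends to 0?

Direct substitution gives 0/0.
Apply L'Hôpital: lim (-h + 1 - e^(-h))/(3*h^2), still 0/0.
Apply L'Hôpital: lim (-1 + e^(-h))/(6*h), still 0/0.
After 3 applications of L'Hôpital's rule the quotient is (-e^(-h))/(6); substituting h = 0 gives -1/6.

-1/6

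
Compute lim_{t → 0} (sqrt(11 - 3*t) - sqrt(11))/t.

Substitution gives 0/0. Multiply numerator and denominator by the conjugate √(11 - 3t) + √11.
The numerator becomes (11 - 3t) − 11 = -3t, so the expression simplifies to -3/(√(11 - 3t) + √11).
Letting t → 0 gives -3/(2√11) = -3*√(11)/22.

-3*√(11)/22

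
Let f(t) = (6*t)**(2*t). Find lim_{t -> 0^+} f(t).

Base → 0⁺ and exponent → 0⁺: a 0^0 form.
Take logs: 2t·ln(6t). This is 0·(−∞); rewriting as ln(6t)/(1/(2t)) and applying L'Hôpital gives 0.
Hence the limit is e^0 = 1.

1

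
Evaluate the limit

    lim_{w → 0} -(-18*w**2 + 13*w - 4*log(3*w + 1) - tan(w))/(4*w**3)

Substitution gives 0/0 (the numerator vanishes to order 3).
Expand each term to order w^3: the coefficient of w^3 in −tan(w) is -1/3 and in -4·ln(1 + 3w) is -36.
Lower-order terms cancel with the polynomial part, so the numerator is (-109/3)·w^3 + o(w^3), and the limit is (-109/3)/(-4) = 109/12.

109/12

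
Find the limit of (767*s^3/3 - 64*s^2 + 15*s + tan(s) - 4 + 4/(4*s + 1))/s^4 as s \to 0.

1024

Substitution gives 0/0; apply L'Hôpital's rule 4 times.
After differentiating numerator and denominator 4 times the quotient is (24*tan(s)^3/cos(s)^2 + 16*tan(s)/cos(s)^2 + 24576/(4*s + 1)^5)/(24); at s = 0 this is 1024.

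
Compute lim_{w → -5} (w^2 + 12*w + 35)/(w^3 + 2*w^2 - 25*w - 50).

At w = -5 both the top and bottom vanish — a removable singularity. Factoring out (w + 5) from each leaves (w + 7)/(w^2 - 3*w - 10), which at w = -5 equals 1/15.

1/15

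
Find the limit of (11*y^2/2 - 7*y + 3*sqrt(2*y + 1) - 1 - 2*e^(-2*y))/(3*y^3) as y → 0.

Substitution gives 0/0; apply L'Hôpital's rule 3 times.
After differentiating numerator and denominator 3 times the quotient is (16*e^(-2*y) + 9/(2*y + 1)^(5/2))/(18); at y = 0 this is 25/18.

25/18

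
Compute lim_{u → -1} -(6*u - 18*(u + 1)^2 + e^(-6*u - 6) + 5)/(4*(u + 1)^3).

9

Direct substitution gives 0/0.
Apply L'Hôpital: lim (-36*u - 6*e^(-6*u - 6) - 30)/(-12*(u + 1)^2), still 0/0.
Apply L'Hôpital: lim (36*e^(-6*u - 6) - 36)/(-24*u - 24), still 0/0.
After 3 applications of L'Hôpital's rule the quotient is (-216*e^(-6*u - 6))/(-24); substituting u = -1 gives 9.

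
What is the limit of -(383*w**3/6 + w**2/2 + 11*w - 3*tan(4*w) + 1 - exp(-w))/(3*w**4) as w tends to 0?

Substitution gives 0/0; apply L'Hôpital's rule 4 times.
After differentiating numerator and denominator 4 times the quotient is (-18432*tan(4*w)^5 - 30720*tan(4*w)^3 - 12288*tan(4*w) - e^(-w))/(-72); at w = 0 this is 1/72.

1/72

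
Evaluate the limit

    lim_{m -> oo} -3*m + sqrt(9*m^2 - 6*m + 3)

This has the form ∞ − ∞. Multiply and divide by the conjugate √(9*m^2 - 6*m + 3) + 3m.
That gives (-6m + 3) / (√(9*m^2 - 6*m + 3) + 3m).
Divide numerator and denominator by m: the limit is -6/(2·3) = -1.

-1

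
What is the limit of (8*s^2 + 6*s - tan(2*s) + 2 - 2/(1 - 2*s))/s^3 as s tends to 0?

Substitution gives 0/0 (the numerator vanishes to order 3).
Expand each term to order s^3: the coefficient of s^3 in −tan(2s) is -8/3 and in -2·1/(1 - 2s) is -16.
Lower-order terms cancel with the polynomial part, so the numerator is (-56/3)·s^3 + o(s^3), and the limit is (-56/3)/(1) = -56/3.

-56/3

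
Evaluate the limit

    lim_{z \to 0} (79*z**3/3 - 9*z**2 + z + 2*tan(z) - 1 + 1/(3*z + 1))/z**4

81

Substitution gives 0/0; apply L'Hôpital's rule 4 times.
After differentiating numerator and denominator 4 times the quotient is (48*tan(z)^3/cos(z)^2 + 32*tan(z)/cos(z)^2 + 1944/(3*z + 1)^5)/(24); at z = 0 this is 81.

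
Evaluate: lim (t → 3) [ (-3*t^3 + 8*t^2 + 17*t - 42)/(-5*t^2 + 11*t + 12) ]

Direct substitution gives 0/0, so factor. Both numerator and denominator have (t - 3) as a factor.
After cancelling, the expression reduces to (-3*t^2 - t + 14)/(-5*t - 4).
Substituting t = 3 gives 16/19.

16/19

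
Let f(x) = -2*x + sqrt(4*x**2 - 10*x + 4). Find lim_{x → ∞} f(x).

-5/2

An ∞ − ∞ form. Rationalising with the conjugate, the difference becomes (-10x + 4) / (√(4*x^2 - 10*x + 4) + 2x).
For large x the denominator behaves like 2·2x, so the quotient tends to -10/4 = -5/2.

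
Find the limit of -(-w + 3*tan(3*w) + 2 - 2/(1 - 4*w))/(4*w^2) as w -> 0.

8

Substitution gives 0/0 (the numerator vanishes to order 2).
Expand each term to order w^2: the coefficient of w^2 in 3·tan(3w) is 0 and in -2·1/(1 - 4w) is -32.
Lower-order terms cancel with the polynomial part, so the numerator is (-32)·w^2 + o(w^2), and the limit is (-32)/(-4) = 8.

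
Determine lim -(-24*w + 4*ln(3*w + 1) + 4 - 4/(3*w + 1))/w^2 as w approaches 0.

Substitution gives 0/0 (the numerator vanishes to order 2).
Expand each term to order w^2: the coefficient of w^2 in 4·ln(1 + 3w) is -18 and in -4·1/(1 + 3w) is -36.
Lower-order terms cancel with the polynomial part, so the numerator is (-54)·w^2 + o(w^2), and the limit is (-54)/(-1) = 54.

54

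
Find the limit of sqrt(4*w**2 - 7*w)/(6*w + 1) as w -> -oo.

For large |w|, √(4*w^2 - 7*w) ≈ √4·|w| and the denominator ≈ 6w.
Since w → −∞, |w| = −w, giving −√4/(6) = -1/3.

-1/3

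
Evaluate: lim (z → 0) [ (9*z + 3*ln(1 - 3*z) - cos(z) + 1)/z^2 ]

-13

Substitution gives 0/0 (the numerator vanishes to order 2).
Expand each term to order z^2: the coefficient of z^2 in −cos(z) is 1/2 and in 3·ln(1 - 3z) is -27/2.
Lower-order terms cancel with the polynomial part, so the numerator is (-13)·z^2 + o(z^2), and the limit is (-13)/(1) = -13.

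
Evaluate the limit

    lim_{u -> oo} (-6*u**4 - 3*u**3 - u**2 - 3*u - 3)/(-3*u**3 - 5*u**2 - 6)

∞

The numerator has higher degree (4 > 3); the quotient behaves like (-6/(-3))·u^1 for large |u|.
As u → +∞ this diverges to ∞.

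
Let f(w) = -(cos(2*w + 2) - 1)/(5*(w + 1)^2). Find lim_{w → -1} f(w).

2/5

Direct substitution gives 0/0.
Apply L'Hôpital: lim (-2*sin(2*w + 2))/(-10*w - 10), still 0/0.
After 2 applications of L'Hôpital's rule the quotient is (-4*cos(2*w + 2))/(-10); substituting w = -1 gives 2/5.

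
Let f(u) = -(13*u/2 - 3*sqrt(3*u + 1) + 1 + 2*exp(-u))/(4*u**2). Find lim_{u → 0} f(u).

Substitution gives 0/0 (the numerator vanishes to order 2).
Expand each term to order u^2: the coefficient of u^2 in 2·e^(-u) is 1 and in -3·√(1 + 3u) is 27/8.
Lower-order terms cancel with the polynomial part, so the numerator is (35/8)·u^2 + o(u^2), and the limit is (35/8)/(-4) = -35/32.

-35/32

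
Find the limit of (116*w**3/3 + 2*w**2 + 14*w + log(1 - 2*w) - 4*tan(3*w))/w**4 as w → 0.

-4

Substitution gives 0/0 (the numerator vanishes to order 4).
Expand each term to order w^4: the coefficient of w^4 in -4·tan(3w) is 0 and in ln(1 - 2w) is -4.
Lower-order terms cancel with the polynomial part, so the numerator is (-4)·w^4 + o(w^4), and the limit is (-4)/(1) = -4.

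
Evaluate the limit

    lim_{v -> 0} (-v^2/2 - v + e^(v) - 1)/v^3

Direct substitution gives 0/0.
Apply L'Hôpital: lim (-v + e^(v) - 1)/(3*v^2), still 0/0.
Apply L'Hôpital: lim (e^(v) - 1)/(6*v), still 0/0.
After 3 applications of L'Hôpital's rule the quotient is (e^(v))/(6); substituting v = 0 gives 1/6.

1/6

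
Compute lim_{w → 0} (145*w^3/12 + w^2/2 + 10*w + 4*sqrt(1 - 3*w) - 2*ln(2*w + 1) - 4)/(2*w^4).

-149/64

Substitution gives 0/0; apply L'Hôpital's rule 4 times.
After differentiating numerator and denominator 4 times the quotient is (192/(2*w + 1)^4 - 1215/(4*(1 - 3*w)^(7/2)))/(48); at w = 0 this is -149/64.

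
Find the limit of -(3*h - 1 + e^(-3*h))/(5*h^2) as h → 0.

Direct substitution gives 0/0.
Apply L'Hôpital: lim (3 - 3*e^(-3*h))/(-10*h), still 0/0.
After 2 applications of L'Hôpital's rule the quotient is (9*e^(-3*h))/(-10); substituting h = 0 gives -9/10.

-9/10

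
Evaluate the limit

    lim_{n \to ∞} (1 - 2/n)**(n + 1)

e^(-2)

Write it as [(1 - 2/n)^n]^(1) · (1 - 2/n)^(1). The bracketed term tends to e^(-2) and the second factor to 1, so the limit is e^(-2).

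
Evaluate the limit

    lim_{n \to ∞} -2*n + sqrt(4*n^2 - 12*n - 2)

-3

This has the form ∞ − ∞. Multiply and divide by the conjugate √(4*n^2 - 12*n - 2) + 2n.
That gives (-12n - 2) / (√(4*n^2 - 12*n - 2) + 2n).
Divide numerator and denominator by n: the limit is -12/(2·2) = -3.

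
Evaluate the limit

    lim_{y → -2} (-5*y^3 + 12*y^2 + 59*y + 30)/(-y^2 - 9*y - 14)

49/5

At y = -2 both the top and bottom vanish — a removable singularity. Factoring out (y + 2) from each leaves (-5*y^2 + 22*y + 15)/(-y - 7), which at y = -2 equals 49/5.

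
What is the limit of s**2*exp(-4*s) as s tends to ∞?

Write as s^2/e^{4s}, an ∞/∞ form.
Exponential growth dominates any polynomial, so repeated L'Hôpital (or the standard result) gives 0.

0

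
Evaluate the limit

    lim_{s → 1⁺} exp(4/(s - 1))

∞

As s → 1⁺, 4/(s - 1) → +∞, so e^(4/(s - 1)) → ∞.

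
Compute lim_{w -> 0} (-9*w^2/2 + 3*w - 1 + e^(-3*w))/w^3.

-9/2

Direct substitution gives 0/0.
Apply L'Hôpital: lim (-9*w + 3 - 3*e^(-3*w))/(3*w^2), still 0/0.
Apply L'Hôpital: lim (-9 + 9*e^(-3*w))/(6*w), still 0/0.
After 3 applications of L'Hôpital's rule the quotient is (-27*e^(-3*w))/(6); substituting w = 0 gives -9/2.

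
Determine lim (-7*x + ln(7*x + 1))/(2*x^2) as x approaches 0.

Direct substitution gives 0/0.
Apply L'Hôpital: lim (-7 + 7/(7*x + 1))/(4*x), still 0/0.
After 2 applications of L'Hôpital's rule the quotient is (-49/(7*x + 1)^2)/(4); substituting x = 0 gives -49/4.

-49/4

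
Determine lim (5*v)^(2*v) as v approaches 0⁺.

Base → 0⁺ and exponent → 0⁺: a 0^0 form.
Take logs: 2v·ln(5v). This is 0·(−∞); rewriting as ln(5v)/(1/(2v)) and applying L'Hôpital gives 0.
Hence the limit is e^0 = 1.

1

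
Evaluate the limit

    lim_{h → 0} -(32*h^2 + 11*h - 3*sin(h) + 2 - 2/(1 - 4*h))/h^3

Substitution gives 0/0 (the numerator vanishes to order 3).
Expand each term to order h^3: the coefficient of h^3 in -3·sin(h) is 1/2 and in -2·1/(1 - 4h) is -128.
Lower-order terms cancel with the polynomial part, so the numerator is (-255/2)·h^3 + o(h^3), and the limit is (-255/2)/(-1) = 255/2.

255/2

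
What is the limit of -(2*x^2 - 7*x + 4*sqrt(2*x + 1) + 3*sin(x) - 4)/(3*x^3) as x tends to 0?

-1/2

Substitution gives 0/0 (the numerator vanishes to order 3).
Expand each term to order x^3: the coefficient of x^3 in 3·sin(x) is -1/2 and in 4·√(1 + 2x) is 2.
Lower-order terms cancel with the polynomial part, so the numerator is (3/2)·x^3 + o(x^3), and the limit is (3/2)/(-3) = -1/2.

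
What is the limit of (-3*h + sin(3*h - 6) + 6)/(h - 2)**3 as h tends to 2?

-9/2

Direct substitution gives 0/0.
Apply L'Hôpital: lim (3*cos(3*h - 6) - 3)/(3*(h - 2)^2), still 0/0.
Apply L'Hôpital: lim (-9*sin(3*h - 6))/(6*h - 12), still 0/0.
After 3 applications of L'Hôpital's rule the quotient is (-27*cos(3*h - 6))/(6); substituting h = 2 gives -9/2.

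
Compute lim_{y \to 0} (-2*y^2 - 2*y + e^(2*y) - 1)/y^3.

4/3

Direct substitution gives 0/0.
Apply L'Hôpital: lim (-4*y + 2*e^(2*y) - 2)/(3*y^2), still 0/0.
Apply L'Hôpital: lim (4*e^(2*y) - 4)/(6*y), still 0/0.
After 3 applications of L'Hôpital's rule the quotient is (8*e^(2*y))/(6); substituting y = 0 gives 4/3.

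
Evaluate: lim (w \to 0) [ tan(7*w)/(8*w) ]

Substitution gives 0/0.
Since tan(u)/u → 1 as u → 0, tan(7w)/(7w) → 1 and the limit is 7/8.

7/8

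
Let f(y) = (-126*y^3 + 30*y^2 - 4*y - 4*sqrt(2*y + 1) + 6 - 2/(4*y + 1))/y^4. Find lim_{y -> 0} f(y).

-1019/2

Substitution gives 0/0 (the numerator vanishes to order 4).
Expand each term to order y^4: the coefficient of y^4 in -4·√(1 + 2y) is 5/2 and in -2·1/(1 + 4y) is -512.
Lower-order terms cancel with the polynomial part, so the numerator is (-1019/2)·y^4 + o(y^4), and the limit is (-1019/2)/(1) = -1019/2.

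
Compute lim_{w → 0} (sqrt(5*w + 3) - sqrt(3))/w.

Substitution gives 0/0. Multiply numerator and denominator by the conjugate √(3 + 5w) + √3.
The numerator becomes (3 + 5w) − 3 = 5w, so the expression simplifies to 5/(√(3 + 5w) + √3).
Letting w → 0 gives 5/(2√3) = 5*√(3)/6.

5*√(3)/6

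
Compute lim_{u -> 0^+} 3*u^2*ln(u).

This is a 0·(−∞) form. Rewrite as 3·ln(u) / u^(−2) and apply L'Hôpital:
the derivative quotient is 3·(1/u) / (−2·u^(−3)) = (-3/2)·u^2 → 0.

0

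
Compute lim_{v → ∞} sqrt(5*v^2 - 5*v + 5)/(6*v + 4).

For large |v|, √(5*v^2 - 5*v + 5) ≈ √5·|v| and the denominator ≈ 6v.
Since v → +∞, |v| = v, giving √5/(6) = √(5)/6.

√(5)/6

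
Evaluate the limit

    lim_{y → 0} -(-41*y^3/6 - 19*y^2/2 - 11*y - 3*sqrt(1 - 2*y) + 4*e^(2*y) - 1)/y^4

Substitution gives 0/0; apply L'Hôpital's rule 4 times.
After differentiating numerator and denominator 4 times the quotient is (64*e^(2*y) + 45/(1 - 2*y)^(7/2))/(-24); at y = 0 this is -109/24.

-109/24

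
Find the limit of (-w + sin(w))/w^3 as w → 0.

Direct substitution gives 0/0.
Apply L'Hôpital: lim (cos(w) - 1)/(3*w^2), still 0/0.
Apply L'Hôpital: lim (-sin(w))/(6*w), still 0/0.
After 3 applications of L'Hôpital's rule the quotient is (-cos(w))/(6); substituting w = 0 gives -1/6.

-1/6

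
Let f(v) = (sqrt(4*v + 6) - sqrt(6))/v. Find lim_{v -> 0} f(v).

A 0/0 form; rationalise with √(6 + 4v) + √6. This collapses the numerator to 4v, leaving 4/(√(6 + 4v) + √6) → 4/(2√6) = √(6)/3.

√(6)/3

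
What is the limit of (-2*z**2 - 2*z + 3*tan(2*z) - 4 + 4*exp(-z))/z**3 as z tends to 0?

Substitution gives 0/0; apply L'Hôpital's rule 3 times.
After differentiating numerator and denominator 3 times the quotient is (4*(12*(3*tan(2*z)^2 + 1)*e^(z)/cos(2*z)^2 - 1)*e^(-z))/(6); at z = 0 this is 22/3.

22/3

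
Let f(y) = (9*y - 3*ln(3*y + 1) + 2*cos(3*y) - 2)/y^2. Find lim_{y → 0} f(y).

Substitution gives 0/0; apply L'Hôpital's rule 2 times.
After differentiating numerator and denominator 2 times the quotient is (-18*cos(3*y) + 27/(3*y + 1)^2)/(2); at y = 0 this is 9/2.

9/2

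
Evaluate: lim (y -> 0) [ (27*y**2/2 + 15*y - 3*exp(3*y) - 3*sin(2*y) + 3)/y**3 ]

Substitution gives 0/0; apply L'Hôpital's rule 3 times.
After differentiating numerator and denominator 3 times the quotient is (-81*e^(3*y) + 24*cos(2*y))/(6); at y = 0 this is -19/2.

-19/2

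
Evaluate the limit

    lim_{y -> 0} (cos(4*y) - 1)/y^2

Direct substitution gives 0/0.
Apply L'Hôpital: lim (-4*sin(4*y))/(2*y), still 0/0.
After 2 applications of L'Hôpital's rule the quotient is (-16*cos(4*y))/(2); substituting y = 0 gives -8.

-8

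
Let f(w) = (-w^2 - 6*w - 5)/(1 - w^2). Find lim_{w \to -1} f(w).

At w = -1 both the top and bottom vanish — a removable singularity. Factoring out (w + 1) from each leaves (-w - 5)/(1 - w), which at w = -1 equals -2.

-2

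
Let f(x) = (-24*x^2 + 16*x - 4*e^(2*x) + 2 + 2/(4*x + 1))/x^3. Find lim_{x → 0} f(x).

-400/3

Substitution gives 0/0; apply L'Hôpital's rule 3 times.
After differentiating numerator and denominator 3 times the quotient is (-32*e^(2*x) - 768/(4*x + 1)^4)/(6); at x = 0 this is -400/3.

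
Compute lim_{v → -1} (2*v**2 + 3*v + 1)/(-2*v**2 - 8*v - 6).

Since v = -1 makes numerator and denominator zero, (v + 1) divides both.
Cancelling it gives (2*v + 1)/(-2*v - 6); now plug in v = -1 to get 1/4.

1/4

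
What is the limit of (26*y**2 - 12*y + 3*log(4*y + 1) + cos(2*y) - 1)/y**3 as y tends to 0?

64

Substitution gives 0/0 (the numerator vanishes to order 3).
Expand each term to order y^3: the coefficient of y^3 in 3·ln(1 + 4y) is 64 and in cos(2y) is 0.
Lower-order terms cancel with the polynomial part, so the numerator is (64)·y^3 + o(y^3), and the limit is (64)/(1) = 64.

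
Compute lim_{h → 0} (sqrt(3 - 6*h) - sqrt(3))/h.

Substitution gives 0/0. Multiply numerator and denominator by the conjugate √(3 - 6h) + √3.
The numerator becomes (3 - 6h) − 3 = -6h, so the expression simplifies to -6/(√(3 - 6h) + √3).
Letting h → 0 gives -6/(2√3) = -√(3).

-√(3)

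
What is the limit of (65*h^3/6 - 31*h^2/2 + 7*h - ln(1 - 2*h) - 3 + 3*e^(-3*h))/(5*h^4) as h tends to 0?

Substitution gives 0/0 (the numerator vanishes to order 4).
Expand each term to order h^4: the coefficient of h^4 in 3·e^(-3h) is 81/8 and in −ln(1 - 2h) is 4.
Lower-order terms cancel with the polynomial part, so the numerator is (113/8)·h^4 + o(h^4), and the limit is (113/8)/(5) = 113/40.

113/40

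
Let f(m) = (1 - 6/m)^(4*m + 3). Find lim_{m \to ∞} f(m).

e^(-24)

Let L be the limit and take ln: ln L = lim (4m + 3)·ln(1 - 6/m) = lim (4m + 3)·(-6/m + O(1/m²)) = -24.
Hence L = e^(-24).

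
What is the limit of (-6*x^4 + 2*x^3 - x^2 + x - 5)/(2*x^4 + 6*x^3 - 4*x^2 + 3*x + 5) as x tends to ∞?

-3

Numerator and denominator both have degree 4.
Dividing every term by x^4, all lower-order terms vanish and the limit is the ratio of leading coefficients, -6/(2) = -3.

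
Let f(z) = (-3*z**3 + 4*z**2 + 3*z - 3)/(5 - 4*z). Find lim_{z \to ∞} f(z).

The numerator has higher degree (3 > 1); the quotient behaves like (-3/(-4))·z^2 for large |z|.
As z → +∞ this diverges to ∞.

∞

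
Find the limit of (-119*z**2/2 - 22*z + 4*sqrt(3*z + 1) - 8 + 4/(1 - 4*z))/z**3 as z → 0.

1051/4

Substitution gives 0/0; apply L'Hôpital's rule 3 times.
After differentiating numerator and denominator 3 times the quotient is (1536/(4*z - 1)^4 + 81/(2*(3*z + 1)^(5/2)))/(6); at z = 0 this is 1051/4.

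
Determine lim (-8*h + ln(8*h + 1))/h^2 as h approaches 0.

-32

Direct substitution gives 0/0.
Apply L'Hôpital: lim (-8 + 8/(8*h + 1))/(2*h), still 0/0.
After 2 applications of L'Hôpital's rule the quotient is (-64/(8*h + 1)^2)/(2); substituting h = 0 gives -32.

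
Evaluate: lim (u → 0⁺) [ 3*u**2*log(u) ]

0

This is a 0·(−∞) form. Rewrite as 3·ln(u) / u^(−2) and apply L'Hôpital:
the derivative quotient is 3·(1/u) / (−2·u^(−3)) = (-3/2)·u^2 → 0.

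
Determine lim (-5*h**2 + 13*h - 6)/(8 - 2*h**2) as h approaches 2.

7/8

At h = 2 both the top and bottom vanish — a removable singularity. Factoring out (h - 2) from each leaves (3 - 5*h)/(-2*h - 4), which at h = 2 equals 7/8.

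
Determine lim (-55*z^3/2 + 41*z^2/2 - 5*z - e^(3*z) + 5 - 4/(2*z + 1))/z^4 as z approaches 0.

Substitution gives 0/0 (the numerator vanishes to order 4).
Expand each term to order z^4: the coefficient of z^4 in −e^(3z) is -27/8 and in -4·1/(1 + 2z) is -64.
Lower-order terms cancel with the polynomial part, so the numerator is (-539/8)·z^4 + o(z^4), and the limit is (-539/8)/(1) = -539/8.

-539/8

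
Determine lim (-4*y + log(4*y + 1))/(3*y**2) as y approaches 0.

-8/3

Direct substitution gives 0/0.
Apply L'Hôpital: lim (-4 + 4/(4*y + 1))/(6*y), still 0/0.
After 2 applications of L'Hôpital's rule the quotient is (-16/(4*y + 1)^2)/(6); substituting y = 0 gives -8/3.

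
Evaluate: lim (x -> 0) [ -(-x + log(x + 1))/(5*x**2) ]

1/10

Direct substitution gives 0/0.
Apply L'Hôpital: lim (-1 + 1/(x + 1))/(-10*x), still 0/0.
After 2 applications of L'Hôpital's rule the quotient is (-1/(x + 1)^2)/(-10); substituting x = 0 gives 1/10.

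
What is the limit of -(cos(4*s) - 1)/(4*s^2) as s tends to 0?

2

Direct substitution gives 0/0.
Apply L'Hôpital: lim (-4*sin(4*s))/(-8*s), still 0/0.
After 2 applications of L'Hôpital's rule the quotient is (-16*cos(4*s))/(-8); substituting s = 0 gives 2.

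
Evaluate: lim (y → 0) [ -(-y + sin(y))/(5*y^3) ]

1/30

Direct substitution gives 0/0.
Apply L'Hôpital: lim (cos(y) - 1)/(-15*y^2), still 0/0.
Apply L'Hôpital: lim (-sin(y))/(-30*y), still 0/0.
After 3 applications of L'Hôpital's rule the quotient is (-cos(y))/(-30); substituting y = 0 gives 1/30.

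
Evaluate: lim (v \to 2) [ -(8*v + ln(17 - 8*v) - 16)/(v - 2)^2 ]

Direct substitution gives 0/0.
Apply L'Hôpital: lim (8 - 8/(17 - 8*v))/(4 - 2*v), still 0/0.
After 2 applications of L'Hôpital's rule the quotient is (-64/(17 - 8*v)^2)/(-2); substituting v = 2 gives 32.

32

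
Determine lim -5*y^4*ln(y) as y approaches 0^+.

0

This is a 0·(−∞) form. Rewrite as -5·ln(y) / y^(−4) and apply L'Hôpital:
the derivative quotient is -5·(1/y) / (−4·y^(−5)) = (5/4)·y^4 → 0.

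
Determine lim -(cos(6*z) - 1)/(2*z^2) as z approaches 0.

9

Direct substitution gives 0/0.
Apply L'Hôpital: lim (-6*sin(6*z))/(-4*z), still 0/0.
After 2 applications of L'Hôpital's rule the quotient is (-36*cos(6*z))/(-4); substituting z = 0 gives 9.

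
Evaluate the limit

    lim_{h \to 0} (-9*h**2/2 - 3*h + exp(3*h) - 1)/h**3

9/2

Direct substitution gives 0/0.
Apply L'Hôpital: lim (-9*h + 3*e^(3*h) - 3)/(3*h^2), still 0/0.
Apply L'Hôpital: lim (9*e^(3*h) - 9)/(6*h), still 0/0.
After 3 applications of L'Hôpital's rule the quotient is (27*e^(3*h))/(6); substituting h = 0 gives 9/2.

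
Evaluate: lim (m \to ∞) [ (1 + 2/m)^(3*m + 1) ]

e^(6)

The base → 1 and the exponent → ∞: a 1^∞ form.
Take logarithms: (3m + 1)·ln(1 + 2/m). Since ln(1+u) ~ u for small u, this behaves like (3m)·(2/m) → 6.
So the limit is e^(6).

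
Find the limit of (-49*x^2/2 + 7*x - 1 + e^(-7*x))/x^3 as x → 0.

-343/6

Direct substitution gives 0/0.
Apply L'Hôpital: lim (-49*x + 7 - 7*e^(-7*x))/(3*x^2), still 0/0.
Apply L'Hôpital: lim (-49 + 49*e^(-7*x))/(6*x), still 0/0.
After 3 applications of L'Hôpital's rule the quotient is (-343*e^(-7*x))/(6); substituting x = 0 gives -343/6.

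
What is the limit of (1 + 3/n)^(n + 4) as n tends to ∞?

Write it as [(1 + 3/n)^n]^(1) · (1 + 3/n)^(4). The bracketed term tends to e^(3) and the second factor to 1, so the limit is e^(3).

e^(3)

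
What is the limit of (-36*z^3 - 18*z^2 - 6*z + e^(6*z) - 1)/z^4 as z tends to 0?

54

Direct substitution gives 0/0.
Apply L'Hôpital: lim (-108*z^2 - 36*z + 6*e^(6*z) - 6)/(4*z^3), still 0/0.
Apply L'Hôpital: lim (-216*z + 36*e^(6*z) - 36)/(12*z^2), still 0/0.
Apply L'Hôpital: lim (216*e^(6*z) - 216)/(24*z), still 0/0.
After 4 applications of L'Hôpital's rule the quotient is (1296*e^(6*z))/(24); substituting z = 0 gives 54.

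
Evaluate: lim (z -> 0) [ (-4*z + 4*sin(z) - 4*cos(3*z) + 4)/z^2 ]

Substitution gives 0/0; apply L'Hôpital's rule 2 times.
After differentiating numerator and denominator 2 times the quotient is (-4*sin(z) + 36*cos(3*z))/(2); at z = 0 this is 18.

18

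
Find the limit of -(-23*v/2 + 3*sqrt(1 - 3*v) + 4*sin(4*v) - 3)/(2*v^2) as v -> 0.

27/16

Substitution gives 0/0 (the numerator vanishes to order 2).
Expand each term to order v^2: the coefficient of v^2 in 3·√(1 - 3v) is -27/8 and in 4·sin(4v) is 0.
Lower-order terms cancel with the polynomial part, so the numerator is (-27/8)·v^2 + o(v^2), and the limit is (-27/8)/(-2) = 27/16.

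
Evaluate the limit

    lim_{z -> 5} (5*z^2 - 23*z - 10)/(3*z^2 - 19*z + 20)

27/11

At z = 5 both the top and bottom vanish — a removable singularity. Factoring out (z - 5) from each leaves (5*z + 2)/(3*z - 4), which at z = 5 equals 27/11.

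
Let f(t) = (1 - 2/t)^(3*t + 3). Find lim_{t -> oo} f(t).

e^(-6)

Let L be the limit and take ln: ln L = lim (3t + 3)·ln(1 - 2/t) = lim (3t + 3)·(-2/t + O(1/t²)) = -6.
Hence L = e^(-6).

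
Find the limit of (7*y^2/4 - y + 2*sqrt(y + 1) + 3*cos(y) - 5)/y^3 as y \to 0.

Substitution gives 0/0; apply L'Hôpital's rule 3 times.
After differentiating numerator and denominator 3 times the quotient is (3*sin(y) + 3/(4*(y + 1)^(5/2)))/(6); at y = 0 this is 1/8.

1/8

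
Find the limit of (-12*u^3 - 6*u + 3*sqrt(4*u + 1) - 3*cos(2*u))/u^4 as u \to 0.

Substitution gives 0/0 (the numerator vanishes to order 4).
Expand each term to order u^4: the coefficient of u^4 in 3·√(1 + 4u) is -30 and in -3·cos(2u) is -2.
Lower-order terms cancel with the polynomial part, so the numerator is (-32)·u^4 + o(u^4), and the limit is (-32)/(1) = -32.

-32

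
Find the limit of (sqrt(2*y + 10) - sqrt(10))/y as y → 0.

Substitution gives 0/0. Multiply numerator and denominator by the conjugate √(10 + 2y) + √10.
The numerator becomes (10 + 2y) − 10 = 2y, so the expression simplifies to 2/(√(10 + 2y) + √10).
Letting y → 0 gives 2/(2√10) = √(10)/10.

√(10)/10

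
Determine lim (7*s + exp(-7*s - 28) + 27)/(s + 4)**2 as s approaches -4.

49/2

Direct substitution gives 0/0.
Apply L'Hôpital: lim (7 - 7*e^(-7*s - 28))/(2*s + 8), still 0/0.
After 2 applications of L'Hôpital's rule the quotient is (49*e^(-7*s - 28))/(2); substituting s = -4 gives 49/2.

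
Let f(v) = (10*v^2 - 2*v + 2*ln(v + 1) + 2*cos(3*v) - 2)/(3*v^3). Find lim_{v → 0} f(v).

2/9

Substitution gives 0/0 (the numerator vanishes to order 3).
Expand each term to order v^3: the coefficient of v^3 in 2·cos(3v) is 0 and in 2·ln(1 + v) is 2/3.
Lower-order terms cancel with the polynomial part, so the numerator is (2/3)·v^3 + o(v^3), and the limit is (2/3)/(3) = 2/9.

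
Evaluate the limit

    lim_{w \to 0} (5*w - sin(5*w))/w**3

125/6

Direct substitution gives 0/0.
Apply L'Hôpital: lim (5 - 5*cos(5*w))/(3*w^2), still 0/0.
Apply L'Hôpital: lim (25*sin(5*w))/(6*w), still 0/0.
After 3 applications of L'Hôpital's rule the quotient is (125*cos(5*w))/(6); substituting w = 0 gives 125/6.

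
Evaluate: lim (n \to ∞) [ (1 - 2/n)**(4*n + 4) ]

Write it as [(1 - 2/n)^n]^(4) · (1 - 2/n)^(4). The bracketed term tends to e^(-2) and the second factor to 1, so the limit is e^(-8).

e^(-8)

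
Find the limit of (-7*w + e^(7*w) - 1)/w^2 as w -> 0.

49/2

Direct substitution gives 0/0.
Apply L'Hôpital: lim (7*e^(7*w) - 7)/(2*w), still 0/0.
After 2 applications of L'Hôpital's rule the quotient is (49*e^(7*w))/(2); substituting w = 0 gives 49/2.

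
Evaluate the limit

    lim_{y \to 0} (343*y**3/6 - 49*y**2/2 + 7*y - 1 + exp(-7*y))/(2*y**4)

Direct substitution gives 0/0.
Apply L'Hôpital: lim (343*y^2/2 - 49*y + 7 - 7*e^(-7*y))/(8*y^3), still 0/0.
Apply L'Hôpital: lim (343*y - 49 + 49*e^(-7*y))/(24*y^2), still 0/0.
Apply L'Hôpital: lim (343 - 343*e^(-7*y))/(48*y), still 0/0.
After 4 applications of L'Hôpital's rule the quotient is (2401*e^(-7*y))/(48); substituting y = 0 gives 2401/48.

2401/48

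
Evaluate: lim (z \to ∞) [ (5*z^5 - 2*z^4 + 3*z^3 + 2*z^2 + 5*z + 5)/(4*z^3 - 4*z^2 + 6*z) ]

The numerator has higher degree (5 > 3); the quotient behaves like (5/(4))·z^2 for large |z|.
As z → +∞ this diverges to ∞.

∞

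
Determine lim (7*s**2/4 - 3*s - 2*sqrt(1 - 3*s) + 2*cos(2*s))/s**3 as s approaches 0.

27/8

Substitution gives 0/0; apply L'Hôpital's rule 3 times.
After differentiating numerator and denominator 3 times the quotient is (16*sin(2*s) + 81/(4*(1 - 3*s)^(5/2)))/(6); at s = 0 this is 27/8.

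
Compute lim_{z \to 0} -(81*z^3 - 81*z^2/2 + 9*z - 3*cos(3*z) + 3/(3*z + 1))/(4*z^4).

-1863/32

Substitution gives 0/0 (the numerator vanishes to order 4).
Expand each term to order z^4: the coefficient of z^4 in -3·cos(3z) is -81/8 and in 3·1/(1 + 3z) is 243.
Lower-order terms cancel with the polynomial part, so the numerator is (1863/8)·z^4 + o(z^4), and the limit is (1863/8)/(-4) = -1863/32.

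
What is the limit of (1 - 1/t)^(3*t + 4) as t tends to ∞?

Let L be the limit and take ln: ln L = lim (3t + 4)·ln(1 - 1/t) = lim (3t + 4)·(-1/t + O(1/t²)) = -3.
Hence L = e^(-3).

e^(-3)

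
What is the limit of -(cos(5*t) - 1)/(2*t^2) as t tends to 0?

Direct substitution gives 0/0.
Apply L'Hôpital: lim (-5*sin(5*t))/(-4*t), still 0/0.
After 2 applications of L'Hôpital's rule the quotient is (-25*cos(5*t))/(-4); substituting t = 0 gives 25/4.

25/4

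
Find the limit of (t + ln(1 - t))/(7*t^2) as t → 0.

-1/14

Direct substitution gives 0/0.
Apply L'Hôpital: lim (1 - 1/(1 - t))/(14*t), still 0/0.
After 2 applications of L'Hôpital's rule the quotient is (-1/(1 - t)^2)/(14); substituting t = 0 gives -1/14.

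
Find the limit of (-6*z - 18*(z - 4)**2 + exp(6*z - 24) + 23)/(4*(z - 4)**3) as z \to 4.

9

Direct substitution gives 0/0.
Apply L'Hôpital: lim (-36*z + 6*e^(6*z - 24) + 138)/(12*(z - 4)^2), still 0/0.
Apply L'Hôpital: lim (36*e^(6*z - 24) - 36)/(24*z - 96), still 0/0.
After 3 applications of L'Hôpital's rule the quotient is (216*e^(6*z - 24))/(24); substituting z = 4 gives 9.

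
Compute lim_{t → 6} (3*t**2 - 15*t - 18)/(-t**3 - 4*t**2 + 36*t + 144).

-7/40

Direct substitution gives 0/0, so factor. Both numerator and denominator have (t - 6) as a factor.
After cancelling, the expression reduces to (3*t + 3)/(-t^2 - 10*t - 24).
Substituting t = 6 gives -7/40.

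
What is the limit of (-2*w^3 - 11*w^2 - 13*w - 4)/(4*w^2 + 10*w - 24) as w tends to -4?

21/22

Direct substitution gives 0/0, so factor. Both numerator and denominator have (w + 4) as a factor.
After cancelling, the expression reduces to (-2*w^2 - 3*w - 1)/(4*w - 6).
Substituting w = -4 gives 21/22.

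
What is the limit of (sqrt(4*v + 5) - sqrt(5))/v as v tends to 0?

2*√(5)/5

Substitution gives 0/0. Multiply numerator and denominator by the conjugate √(5 + 4v) + √5.
The numerator becomes (5 + 4v) − 5 = 4v, so the expression simplifies to 4/(√(5 + 4v) + √5).
Letting v → 0 gives 4/(2√5) = 2*√(5)/5.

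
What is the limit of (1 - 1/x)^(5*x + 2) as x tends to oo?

e^(-5)

Write it as [(1 - 1/x)^x]^(5) · (1 - 1/x)^(2). The bracketed term tends to e^(-1) and the second factor to 1, so the limit is e^(-5).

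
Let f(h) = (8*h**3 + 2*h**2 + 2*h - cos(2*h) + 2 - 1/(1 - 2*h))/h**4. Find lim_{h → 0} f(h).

Substitution gives 0/0 (the numerator vanishes to order 4).
Expand each term to order h^4: the coefficient of h^4 in −cos(2h) is -2/3 and in −1/(1 - 2h) is -16.
Lower-order terms cancel with the polynomial part, so the numerator is (-50/3)·h^4 + o(h^4), and the limit is (-50/3)/(1) = -50/3.

-50/3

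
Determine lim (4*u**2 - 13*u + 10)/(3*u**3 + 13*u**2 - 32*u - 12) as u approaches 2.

3/56

Since u = 2 makes numerator and denominator zero, (u - 2) divides both.
Cancelling it gives (4*u - 5)/(3*u^2 + 19*u + 6); now plug in u = 2 to get 3/56.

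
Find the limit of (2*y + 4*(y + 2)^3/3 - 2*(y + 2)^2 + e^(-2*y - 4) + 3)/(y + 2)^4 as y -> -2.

2/3

Direct substitution gives 0/0.
Apply L'Hôpital: lim (-4*y + 4*(y + 2)^2 - 2*e^(-2*y - 4) - 6)/(4*(y + 2)^3), still 0/0.
Apply L'Hôpital: lim (8*y + 4*e^(-2*y - 4) + 12)/(12*(y + 2)^2), still 0/0.
Apply L'Hôpital: lim (8 - 8*e^(-2*y - 4))/(24*y + 48), still 0/0.
After 4 applications of L'Hôpital's rule the quotient is (16*e^(-2*y - 4))/(24); substituting y = -2 gives 2/3.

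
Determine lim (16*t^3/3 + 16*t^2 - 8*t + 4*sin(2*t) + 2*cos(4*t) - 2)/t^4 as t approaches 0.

Substitution gives 0/0 (the numerator vanishes to order 4).
Expand each term to order t^4: the coefficient of t^4 in 4·sin(2t) is 0 and in 2·cos(4t) is 64/3.
Lower-order terms cancel with the polynomial part, so the numerator is (64/3)·t^4 + o(t^4), and the limit is (64/3)/(1) = 64/3.

64/3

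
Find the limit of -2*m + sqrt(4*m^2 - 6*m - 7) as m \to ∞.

This has the form ∞ − ∞. Multiply and divide by the conjugate √(4*m^2 - 6*m - 7) + 2m.
That gives (-6m - 7) / (√(4*m^2 - 6*m - 7) + 2m).
Divide numerator and denominator by m: the limit is -6/(2·2) = -3/2.

-3/2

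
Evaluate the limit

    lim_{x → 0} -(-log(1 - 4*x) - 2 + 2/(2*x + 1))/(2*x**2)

Substitution gives 0/0; apply L'Hôpital's rule 2 times.
After differentiating numerator and denominator 2 times the quotient is (16/(4*x - 1)^2 + 16/(2*x + 1)^3)/(-4); at x = 0 this is -8.

-8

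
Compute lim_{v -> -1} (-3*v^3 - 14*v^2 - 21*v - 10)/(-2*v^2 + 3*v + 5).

-2/7

Direct substitution gives 0/0, so factor. Both numerator and denominator have (v + 1) as a factor.
After cancelling, the expression reduces to (-3*v^2 - 11*v - 10)/(5 - 2*v).
Substituting v = -1 gives -2/7.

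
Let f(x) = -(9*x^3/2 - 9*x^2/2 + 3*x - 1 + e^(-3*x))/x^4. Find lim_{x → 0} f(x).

Direct substitution gives 0/0.
Apply L'Hôpital: lim (27*x^2/2 - 9*x + 3 - 3*e^(-3*x))/(-4*x^3), still 0/0.
Apply L'Hôpital: lim (27*x - 9 + 9*e^(-3*x))/(-12*x^2), still 0/0.
Apply L'Hôpital: lim (27 - 27*e^(-3*x))/(-24*x), still 0/0.
After 4 applications of L'Hôpital's rule the quotient is (81*e^(-3*x))/(-24); substituting x = 0 gives -27/8.

-27/8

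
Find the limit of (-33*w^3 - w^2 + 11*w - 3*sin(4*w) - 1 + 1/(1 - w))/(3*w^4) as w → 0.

1/3

Substitution gives 0/0; apply L'Hôpital's rule 4 times.
After differentiating numerator and denominator 4 times the quotient is (-768*sin(4*w) - 24/(w - 1)^5)/(72); at w = 0 this is 1/3.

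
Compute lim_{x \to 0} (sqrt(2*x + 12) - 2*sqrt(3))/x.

√(3)/6

Substitution gives 0/0. Multiply numerator and denominator by the conjugate √(12 + 2x) + √12.
The numerator becomes (12 + 2x) − 12 = 2x, so the expression simplifies to 2/(√(12 + 2x) + √12).
Letting x → 0 gives 2/(2√12) = √(3)/6.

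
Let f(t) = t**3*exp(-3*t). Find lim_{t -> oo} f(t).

Write as t^3/e^{3t}, an ∞/∞ form.
Exponential growth dominates any polynomial, so repeated L'Hôpital (or the standard result) gives 0.

0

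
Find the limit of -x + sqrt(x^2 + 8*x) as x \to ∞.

4

An ∞ − ∞ form. Rationalising with the conjugate, the difference becomes (8x) / (√(x^2 + 8*x) + x).
For large x the denominator behaves like 2·x, so the quotient tends to 8/2 = 4.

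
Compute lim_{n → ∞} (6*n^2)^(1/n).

1

Base → ∞ and exponent → 0: an ∞^0 form.
Take logs: (1/n)·ln(6·n^2) = (ln 6 + 2·ln n)/n → 0.
So the limit is e^0 = 1.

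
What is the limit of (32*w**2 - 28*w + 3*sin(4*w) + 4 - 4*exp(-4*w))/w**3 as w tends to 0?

32/3

Substitution gives 0/0 (the numerator vanishes to order 3).
Expand each term to order w^3: the coefficient of w^3 in -4·e^(-4w) is 128/3 and in 3·sin(4w) is -32.
Lower-order terms cancel with the polynomial part, so the numerator is (32/3)·w^3 + o(w^3), and the limit is (32/3)/(1) = 32/3.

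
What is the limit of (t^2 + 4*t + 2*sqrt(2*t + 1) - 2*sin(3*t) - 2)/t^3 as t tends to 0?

10

Substitution gives 0/0 (the numerator vanishes to order 3).
Expand each term to order t^3: the coefficient of t^3 in 2·√(1 + 2t) is 1 and in -2·sin(3t) is 9.
Lower-order terms cancel with the polynomial part, so the numerator is (10)·t^3 + o(t^3), and the limit is (10)/(1) = 10.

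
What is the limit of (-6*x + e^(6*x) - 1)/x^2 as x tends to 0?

18

Direct substitution gives 0/0.
Apply L'Hôpital: lim (6*e^(6*x) - 6)/(2*x), still 0/0.
After 2 applications of L'Hôpital's rule the quotient is (36*e^(6*x))/(2); substituting x = 0 gives 18.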